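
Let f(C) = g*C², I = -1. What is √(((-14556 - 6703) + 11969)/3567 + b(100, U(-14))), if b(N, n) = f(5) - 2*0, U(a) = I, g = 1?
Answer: √284949795/3567 ≈ 4.7324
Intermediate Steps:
U(a) = -1
f(C) = C² (f(C) = 1*C² = C²)
b(N, n) = 25 (b(N, n) = 5² - 2*0 = 25 + 0 = 25)
√(((-14556 - 6703) + 11969)/3567 + b(100, U(-14))) = √(((-14556 - 6703) + 11969)/3567 + 25) = √((-21259 + 11969)*(1/3567) + 25) = √(-9290*1/3567 + 25) = √(-9290/3567 + 25) = √(79885/3567) = √284949795/3567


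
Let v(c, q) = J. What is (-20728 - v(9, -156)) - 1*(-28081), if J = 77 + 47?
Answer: 7229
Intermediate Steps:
J = 124
v(c, q) = 124
(-20728 - v(9, -156)) - 1*(-28081) = (-20728 - 1*124) - 1*(-28081) = (-20728 - 124) + 28081 = -20852 + 28081 = 7229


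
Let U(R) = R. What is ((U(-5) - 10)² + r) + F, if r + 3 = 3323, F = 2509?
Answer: 6054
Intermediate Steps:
r = 3320 (r = -3 + 3323 = 3320)
((U(-5) - 10)² + r) + F = ((-5 - 10)² + 3320) + 2509 = ((-15)² + 3320) + 2509 = (225 + 3320) + 2509 = 3545 + 2509 = 6054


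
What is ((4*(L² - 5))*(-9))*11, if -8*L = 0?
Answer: 1980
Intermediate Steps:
L = 0 (L = -⅛*0 = 0)
((4*(L² - 5))*(-9))*11 = ((4*(0² - 5))*(-9))*11 = ((4*(0 - 5))*(-9))*11 = ((4*(-5))*(-9))*11 = -20*(-9)*11 = 180*11 = 1980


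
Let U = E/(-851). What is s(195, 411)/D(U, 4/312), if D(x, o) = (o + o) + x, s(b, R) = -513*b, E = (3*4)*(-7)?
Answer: -3320061615/4127 ≈ -8.0447e+5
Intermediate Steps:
E = -84 (E = 12*(-7) = -84)
U = 84/851 (U = -84/(-851) = -84*(-1/851) = 84/851 ≈ 0.098707)
D(x, o) = x + 2*o (D(x, o) = 2*o + x = x + 2*o)
s(195, 411)/D(U, 4/312) = (-513*195)/(84/851 + 2*(4/312)) = -100035/(84/851 + 2*(4*(1/312))) = -100035/(84/851 + 2*(1/78)) = -100035/(84/851 + 1/39) = -100035/4127/33189 = -100035*33189/4127 = -3320061615/4127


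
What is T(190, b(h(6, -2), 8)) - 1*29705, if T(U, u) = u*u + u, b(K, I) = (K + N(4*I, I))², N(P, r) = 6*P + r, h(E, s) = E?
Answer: 1800826827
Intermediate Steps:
N(P, r) = r + 6*P
b(K, I) = (K + 25*I)² (b(K, I) = (K + (I + 6*(4*I)))² = (K + (I + 24*I))² = (K + 25*I)²)
T(U, u) = u + u² (T(U, u) = u² + u = u + u²)
T(190, b(h(6, -2), 8)) - 1*29705 = (6 + 25*8)²*(1 + (6 + 25*8)²) - 1*29705 = (6 + 200)²*(1 + (6 + 200)²) - 29705 = 206²*(1 + 206²) - 29705 = 42436*(1 + 42436) - 29705 = 42436*42437 - 29705 = 1800856532 - 29705 = 1800826827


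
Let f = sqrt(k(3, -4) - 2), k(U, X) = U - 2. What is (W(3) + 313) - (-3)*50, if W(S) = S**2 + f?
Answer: 472 + I ≈ 472.0 + 1.0*I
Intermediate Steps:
k(U, X) = -2 + U
f = I (f = sqrt((-2 + 3) - 2) = sqrt(1 - 2) = sqrt(-1) = I ≈ 1.0*I)
W(S) = I + S**2 (W(S) = S**2 + I = I + S**2)
(W(3) + 313) - (-3)*50 = ((I + 3**2) + 313) - (-3)*50 = ((I + 9) + 313) - 1*(-150) = ((9 + I) + 313) + 150 = (322 + I) + 150 = 472 + I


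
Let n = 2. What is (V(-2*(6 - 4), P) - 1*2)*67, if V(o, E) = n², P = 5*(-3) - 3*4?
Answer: 134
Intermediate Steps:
P = -27 (P = -15 - 12 = -27)
V(o, E) = 4 (V(o, E) = 2² = 4)
(V(-2*(6 - 4), P) - 1*2)*67 = (4 - 1*2)*67 = (4 - 2)*67 = 2*67 = 134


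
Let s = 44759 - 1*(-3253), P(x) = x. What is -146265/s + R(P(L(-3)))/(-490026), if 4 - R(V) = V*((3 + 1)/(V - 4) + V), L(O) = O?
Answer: -83618885611/27448316364 ≈ -3.0464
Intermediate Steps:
s = 48012 (s = 44759 + 3253 = 48012)
R(V) = 4 - V*(V + 4/(-4 + V)) (R(V) = 4 - V*((3 + 1)/(V - 4) + V) = 4 - V*(4/(-4 + V) + V) = 4 - V*(V + 4/(-4 + V)))
-146265/s + R(P(L(-3)))/(-490026) = -146265/48012 + ((-16 - 1*(-3)**3 + 4*(-3)**2)/(-4 - 3))/(-490026) = -146265*1/48012 + ((-16 - 1*(-27) + 4*9)/(-7))*(-1/490026) = -48755/16004 - (-16 + 27 + 36)/7*(-1/490026) = -48755/16004 - 1/7*47*(-1/490026) = -48755/16004 - 47/7*(-1/490026) = -48755/16004 + 47/3430182 = -83618885611/27448316364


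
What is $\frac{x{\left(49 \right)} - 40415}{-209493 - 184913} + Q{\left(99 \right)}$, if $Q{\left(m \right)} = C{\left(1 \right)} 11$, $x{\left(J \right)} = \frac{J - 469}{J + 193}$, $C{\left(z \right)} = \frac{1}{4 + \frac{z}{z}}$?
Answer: $\frac{549406511}{238615630} \approx 2.3025$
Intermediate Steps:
$C{\left(z \right)} = \frac{1}{5}$ ($C{\left(z \right)} = \frac{1}{4 + 1} = \frac{1}{5}$)
$x{\left(J \right)} = \frac{-469 + J}{193 + J}$
$Q{\left(m \right)} = \frac{11}{5}$ ($Q{\left(m \right)} = \frac{1}{5} \cdot 11 = \frac{11}{5}$)
$\frac{x{\left(49 \right)} - 40415}{-209493 - 184913} + Q{\left(99 \right)} = \frac{\frac{-469 + 49}{193 + 49} - 40415}{-209493 - 184913} + \frac{11}{5} = \frac{\frac{1}{242} \left(-420\right) - 40415}{-394406} + \frac{11}{5} = \left(\frac{1}{242} \left(-420\right) - 40415\right) \left(- \frac{1}{394406}\right) + \frac{11}{5} = \left(- \frac{210}{121} - 40415\right) \left(- \frac{1}{394406}\right) + \frac{11}{5} = \left(- \frac{4890425}{121}\right) \left(- \frac{1}{394406}\right) + \frac{11}{5} = \frac{4890425}{47723126} + \frac{11}{5} = \frac{549406511}{238615630}$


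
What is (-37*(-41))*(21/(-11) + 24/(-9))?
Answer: -229067/33 ≈ -6941.4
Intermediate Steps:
(-37*(-41))*(21/(-11) + 24/(-9)) = 1517*(21*(-1/11) + 24*(-⅑)) = 1517*(-21/11 - 8/3) = 1517*(-151/33) = -229067/33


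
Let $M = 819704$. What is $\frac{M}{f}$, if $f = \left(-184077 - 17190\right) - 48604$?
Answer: $- \frac{819704}{249871} \approx -3.2805$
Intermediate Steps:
$f = -249871$ ($f = -201267 - 48604 = -249871$)
$\frac{M}{f} = \frac{819704}{-249871} = 819704 \left(- \frac{1}{249871}\right) = - \frac{819704}{249871}$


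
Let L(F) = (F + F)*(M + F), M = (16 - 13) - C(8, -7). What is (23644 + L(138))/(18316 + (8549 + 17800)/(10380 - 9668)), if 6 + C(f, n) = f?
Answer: 44149696/13067341 ≈ 3.3786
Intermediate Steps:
C(f, n) = -6 + f
M = 1 (M = (16 - 13) - (-6 + 8) = 3 - 1*2 = 3 - 2 = 1)
L(F) = 2*F*(1 + F) (L(F) = (F + F)*(1 + F) = (2*F)*(1 + F) = 2*F*(1 + F))
(23644 + L(138))/(18316 + (8549 + 17800)/(10380 - 9668)) = (23644 + 2*138*(1 + 138))/(18316 + (8549 + 17800)/(10380 - 9668)) = (23644 + 2*138*139)/(18316 + 26349/712) = (23644 + 38364)/(18316 + 26349*(1/712)) = 62008/(18316 + 26349/712) = 62008/(13067341/712) = 62008*(712/13067341) = 44149696/13067341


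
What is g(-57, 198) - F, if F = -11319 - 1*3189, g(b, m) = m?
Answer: 14706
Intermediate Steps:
F = -14508 (F = -11319 - 3189 = -14508)
g(-57, 198) - F = 198 - 1*(-14508) = 198 + 14508 = 14706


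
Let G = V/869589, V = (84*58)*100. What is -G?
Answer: -23200/41409 ≈ -0.56026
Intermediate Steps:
V = 487200 (V = 4872*100 = 487200)
G = 23200/41409 (G = 487200/869589 = 487200*(1/869589) = 23200/41409 ≈ 0.56026)
-G = -1*23200/41409 = -23200/41409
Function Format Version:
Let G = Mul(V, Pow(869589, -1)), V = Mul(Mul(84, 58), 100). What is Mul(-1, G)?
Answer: Rational(-23200, 41409) ≈ -0.56026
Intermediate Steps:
V = 487200 (V = Mul(4872, 100) = 487200)
G = Rational(23200, 41409) (G = Mul(487200, Pow(869589, -1)) = Mul(487200, Rational(1, 869589)) = Rational(23200, 41409) ≈ 0.56026)
Mul(-1, G) = Mul(-1, Rational(23200, 41409)) = Rational(-23200, 41409)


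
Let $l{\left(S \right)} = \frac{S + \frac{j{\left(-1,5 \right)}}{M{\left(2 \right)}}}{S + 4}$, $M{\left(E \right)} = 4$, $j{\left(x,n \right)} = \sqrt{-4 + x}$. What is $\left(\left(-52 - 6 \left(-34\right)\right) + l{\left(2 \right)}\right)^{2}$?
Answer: $\frac{\left(3656 + i \sqrt{5}\right)^{2}}{576} \approx 23205.0 + 28.386 i$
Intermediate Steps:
$l{\left(S \right)} = \frac{S + \frac{i \sqrt{5}}{4}}{4 + S}$ ($l{\left(S \right)} = \frac{S + \frac{\sqrt{-4 - 1}}{4}}{S + 4} = \frac{S + \sqrt{-5} \cdot \frac{1}{4}}{4 + S} = \frac{S + i \sqrt{5} \cdot \frac{1}{4}}{4 + S} = \frac{S + \frac{i \sqrt{5}}{4}}{4 + S}$)
$\left(\left(-52 - 6 \left(-34\right)\right) + l{\left(2 \right)}\right)^{2} = \left(\left(-52 - 6 \left(-34\right)\right) + \frac{2 + \frac{i \sqrt{5}}{4}}{4 + 2}\right)^{2} = \left(\left(-52 - -204\right) + \frac{2 + \frac{i \sqrt{5}}{4}}{6}\right)^{2} = \left(\left(-52 + 204\right) + \frac{2 + \frac{i \sqrt{5}}{4}}{6}\right)^{2} = \left(152 + \left(\frac{1}{3} + \frac{i \sqrt{5}}{24}\right)\right)^{2} = \left(\frac{457}{3} + \frac{i \sqrt{5}}{24}\right)^{2}$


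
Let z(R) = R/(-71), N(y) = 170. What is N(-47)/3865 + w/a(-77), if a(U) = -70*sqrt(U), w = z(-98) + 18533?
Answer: 34/773 + 119631*I*sqrt(77)/34790 ≈ 0.043984 + 30.174*I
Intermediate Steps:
z(R) = -R/71 (z(R) = R*(-1/71) = -R/71)
w = 1315941/71 (w = -1/71*(-98) + 18533 = 98/71 + 18533 = 1315941/71 ≈ 18534.)
N(-47)/3865 + w/a(-77) = 170/3865 + 1315941/(71*((-70*I*sqrt(77)))) = 170*(1/3865) + 1315941/(71*((-70*I*sqrt(77)))) = 34/773 + 1315941/(71*((-70*I*sqrt(77)))) = 34/773 + 1315941*(I*sqrt(77)/5390)/71 = 34/773 + 119631*I*sqrt(77)/34790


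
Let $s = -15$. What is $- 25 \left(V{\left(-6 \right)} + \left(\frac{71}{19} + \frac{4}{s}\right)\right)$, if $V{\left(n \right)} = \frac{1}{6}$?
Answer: $- \frac{3455}{38} \approx -90.921$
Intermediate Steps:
$V{\left(n \right)} = \frac{1}{6}$
$- 25 \left(V{\left(-6 \right)} + \left(\frac{71}{19} + \frac{4}{s}\right)\right) = - 25 \left(\frac{1}{6} + \left(\frac{71}{19} + \frac{4}{-15}\right)\right) = - 25 \left(\frac{1}{6} + \left(71 \cdot \frac{1}{19} + 4 \left(- \frac{1}{15}\right)\right)\right) = - 25 \left(\frac{1}{6} + \left(\frac{71}{19} - \frac{4}{15}\right)\right) = - 25 \left(\frac{1}{6} + \frac{989}{285}\right) = \left(-25\right) \frac{691}{190} = - \frac{3455}{38}$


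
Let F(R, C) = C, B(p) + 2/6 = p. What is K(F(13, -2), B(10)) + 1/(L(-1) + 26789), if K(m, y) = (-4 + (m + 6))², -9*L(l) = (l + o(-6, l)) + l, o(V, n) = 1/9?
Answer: 81/2169926 ≈ 3.7328e-5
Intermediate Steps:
o(V, n) = ⅑
B(p) = -⅓ + p
L(l) = -1/81 - 2*l/9 (L(l) = -((l + ⅑) + l)/9 = -((⅑ + l) + l)/9 = -(⅑ + 2*l)/9 = -1/81 - 2*l/9)
K(m, y) = (2 + m)² (K(m, y) = (-4 + (6 + m))² = (2 + m)²)
K(F(13, -2), B(10)) + 1/(L(-1) + 26789) = (2 - 2)² + 1/((-1/81 - 2/9*(-1)) + 26789) = 0² + 1/((-1/81 + 2/9) + 26789) = 0 + 1/(17/81 + 26789) = 0 + 1/(2169926/81) = 0 + 81/2169926 = 81/2169926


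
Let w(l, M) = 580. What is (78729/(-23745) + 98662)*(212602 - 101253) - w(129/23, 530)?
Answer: 86950590803263/7915 ≈ 1.0986e+10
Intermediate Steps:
(78729/(-23745) + 98662)*(212602 - 101253) - w(129/23, 530) = (78729/(-23745) + 98662)*(212602 - 101253) - 1*580 = (78729*(-1/23745) + 98662)*111349 - 580 = (-26243/7915 + 98662)*111349 - 580 = (780883487/7915)*111349 - 580 = 86950595393963/7915 - 580 = 86950590803263/7915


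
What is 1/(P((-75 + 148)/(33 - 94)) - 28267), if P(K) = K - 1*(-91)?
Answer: -61/1718809 ≈ -3.5490e-5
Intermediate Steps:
P(K) = 91 + K (P(K) = K + 91 = 91 + K)
1/(P((-75 + 148)/(33 - 94)) - 28267) = 1/((91 + (-75 + 148)/(33 - 94)) - 28267) = 1/((91 + 73/(-61)) - 28267) = 1/((91 + 73*(-1/61)) - 28267) = 1/((91 - 73/61) - 28267) = 1/(5478/61 - 28267) = 1/(-1718809/61) = -61/1718809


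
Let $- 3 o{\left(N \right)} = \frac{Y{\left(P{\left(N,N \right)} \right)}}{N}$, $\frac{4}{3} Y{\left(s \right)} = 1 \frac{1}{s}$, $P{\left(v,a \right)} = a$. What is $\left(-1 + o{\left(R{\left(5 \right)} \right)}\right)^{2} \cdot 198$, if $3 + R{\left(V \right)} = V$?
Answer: $\frac{28611}{128} \approx 223.52$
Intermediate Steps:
$R{\left(V \right)} = -3 + V$
$Y{\left(s \right)} = \frac{3}{4 s}$ ($Y{\left(s \right)} = \frac{3 \cdot 1 \frac{1}{s}}{4} = \frac{3}{4 s}$)
$o{\left(N \right)} = - \frac{1}{4 N^{2}}$ ($o{\left(N \right)} = - \frac{\frac{3}{4 N} \frac{1}{N}}{3} = - \frac{\frac{3}{4} \frac{1}{N^{2}}}{3} = - \frac{1}{4 N^{2}}$)
$\left(-1 + o{\left(R{\left(5 \right)} \right)}\right)^{2} \cdot 198 = \left(-1 - \frac{1}{4 \left(-3 + 5\right)^{2}}\right)^{2} \cdot 198 = \left(-1 - \frac{1}{4 \cdot 4}\right)^{2} \cdot 198 = \left(-1 - \frac{1}{16}\right)^{2} \cdot 198 = \left(- \frac{17}{16}\right)^{2} \cdot 198 = \frac{289}{256} \cdot 198 = \frac{28611}{128}$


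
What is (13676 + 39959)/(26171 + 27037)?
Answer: 53635/53208 ≈ 1.0080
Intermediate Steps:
(13676 + 39959)/(26171 + 27037) = 53635/53208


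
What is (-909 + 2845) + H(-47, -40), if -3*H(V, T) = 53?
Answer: 5755/3 ≈ 1918.3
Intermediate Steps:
H(V, T) = -53/3 (H(V, T) = -1/3*53 = -53/3)
(-909 + 2845) + H(-47, -40) = (-909 + 2845) - 53/3 = 1936 - 53/3 = 5755/3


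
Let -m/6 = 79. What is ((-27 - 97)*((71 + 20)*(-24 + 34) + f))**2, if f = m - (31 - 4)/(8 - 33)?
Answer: 1835884082704/625 ≈ 2.9374e+9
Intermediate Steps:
m = -474 (m = -6*79 = -474)
f = -11823/25 (f = -474 - (31 - 4)/(8 - 33) = -474 - 27/(-25) = -474 - 27*(-1)/25 = -474 - 1*(-27/25) = -474 + 27/25 = -11823/25 ≈ -472.92)
((-27 - 97)*((71 + 20)*(-24 + 34) + f))**2 = ((-27 - 97)*((71 + 20)*(-24 + 34) - 11823/25))**2 = (-124*(91*10 - 11823/25))**2 = (-124*(910 - 11823/25))**2 = (-124*10927/25)**2 = (-1354948/25)**2 = 1835884082704/625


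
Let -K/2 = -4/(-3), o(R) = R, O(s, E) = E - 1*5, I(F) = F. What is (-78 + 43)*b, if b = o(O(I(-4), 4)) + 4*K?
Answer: 1225/3 ≈ 408.33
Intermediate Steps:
O(s, E) = -5 + E (O(s, E) = E - 5 = -5 + E)
K = -8/3 (K = -(-8)/(-3) = -(-8)*(-1)/3 = -2*4/3 = -8/3 ≈ -2.6667)
b = -35/3 (b = (-5 + 4) + 4*(-8/3) = -1 - 32/3 = -35/3 ≈ -11.667)
(-78 + 43)*b = (-78 + 43)*(-35/3) = -35*(-35/3) = 1225/3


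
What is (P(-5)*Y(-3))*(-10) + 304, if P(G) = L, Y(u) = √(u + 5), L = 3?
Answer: 304 - 30*√2 ≈ 261.57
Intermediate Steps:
Y(u) = √(5 + u)
P(G) = 3
(P(-5)*Y(-3))*(-10) + 304 = (3*√(5 - 3))*(-10) + 304 = (3*√2)*(-10) + 304 = -30*√2 + 304 = 304 - 30*√2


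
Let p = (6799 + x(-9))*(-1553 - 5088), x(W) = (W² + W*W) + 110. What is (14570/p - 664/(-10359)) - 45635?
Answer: -7399601702498147/162147738483 ≈ -45635.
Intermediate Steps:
x(W) = 110 + 2*W² (x(W) = (W² + W²) + 110 = 2*W² + 110 = 110 + 2*W²)
p = -46958511 (p = (6799 + (110 + 2*(-9)²))*(-1553 - 5088) = (6799 + (110 + 2*81))*(-6641) = (6799 + (110 + 162))*(-6641) = (6799 + 272)*(-6641) = 7071*(-6641) = -46958511)
(14570/p - 664/(-10359)) - 45635 = (14570/(-46958511) - 664/(-10359)) - 45635 = (14570*(-1/46958511) - 664*(-1/10359)) - 45635 = (-14570/46958511 + 664/10359) - 45635 = 10343173558/162147738483 - 45635 = -7399601702498147/162147738483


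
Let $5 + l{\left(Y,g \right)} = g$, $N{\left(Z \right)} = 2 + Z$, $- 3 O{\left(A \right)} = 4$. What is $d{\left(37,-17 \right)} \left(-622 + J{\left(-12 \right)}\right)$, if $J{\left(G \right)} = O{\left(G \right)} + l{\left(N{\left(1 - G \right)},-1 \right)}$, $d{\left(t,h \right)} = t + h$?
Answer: $- \frac{37760}{3} \approx -12587.0$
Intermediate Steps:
$O{\left(A \right)} = - \frac{4}{3}$ ($O{\left(A \right)} = \left(- \frac{1}{3}\right) 4 = - \frac{4}{3}$)
$d{\left(t,h \right)} = h + t$
$l{\left(Y,g \right)} = -5 + g$
$J{\left(G \right)} = - \frac{22}{3}$ ($J{\left(G \right)} = - \frac{4}{3} - 6 = - \frac{22}{3}$)
$d{\left(37,-17 \right)} \left(-622 + J{\left(-12 \right)}\right) = \left(-17 + 37\right) \left(-622 - \frac{22}{3}\right) = 20 \left(- \frac{1888}{3}\right) = - \frac{37760}{3}$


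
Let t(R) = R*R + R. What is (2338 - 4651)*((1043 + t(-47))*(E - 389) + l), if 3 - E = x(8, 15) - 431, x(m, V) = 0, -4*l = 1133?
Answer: -1331749071/4 ≈ -3.3294e+8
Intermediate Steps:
l = -1133/4 (l = -1/4*1133 = -1133/4 ≈ -283.25)
t(R) = R + R**2 (t(R) = R**2 + R = R + R**2)
E = 434 (E = 3 - (0 - 431) = 3 - 1*(-431) = 3 + 431 = 434)
(2338 - 4651)*((1043 + t(-47))*(E - 389) + l) = (2338 - 4651)*((1043 - 47*(1 - 47))*(434 - 389) - 1133/4) = -2313*((1043 - 47*(-46))*45 - 1133/4) = -2313*((1043 + 2162)*45 - 1133/4) = -2313*(3205*45 - 1133/4) = -2313*(144225 - 1133/4) = -2313*575767/4 = -1331749071/4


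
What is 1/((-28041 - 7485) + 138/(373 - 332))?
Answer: -41/1456428 ≈ -2.8151e-5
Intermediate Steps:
1/((-28041 - 7485) + 138/(373 - 332)) = 1/(-35526 + 138/41) = 1/(-1456428/41) = -41/1456428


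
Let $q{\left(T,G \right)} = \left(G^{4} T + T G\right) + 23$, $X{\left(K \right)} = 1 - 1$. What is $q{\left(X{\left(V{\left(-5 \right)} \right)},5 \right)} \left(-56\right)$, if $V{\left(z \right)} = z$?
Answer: $-1288$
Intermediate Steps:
$X{\left(K \right)} = 0$ ($X{\left(K \right)} = 1 - 1 = 0$)
$q{\left(T,G \right)} = 23 + G T + T G^{4}$ ($q{\left(T,G \right)} = \left(T G^{4} + G T\right) + 23 = \left(G T + T G^{4}\right) + 23 = 23 + G T + T G^{4}$)
$q{\left(X{\left(V{\left(-5 \right)} \right)},5 \right)} \left(-56\right) = \left(23 + 5 \cdot 0 + 0 \cdot 5^{4}\right) \left(-56\right) = \left(23 + 0 + 0 \cdot 625\right) \left(-56\right) = \left(23 + 0 + 0\right) \left(-56\right) = 23 \left(-56\right) = -1288$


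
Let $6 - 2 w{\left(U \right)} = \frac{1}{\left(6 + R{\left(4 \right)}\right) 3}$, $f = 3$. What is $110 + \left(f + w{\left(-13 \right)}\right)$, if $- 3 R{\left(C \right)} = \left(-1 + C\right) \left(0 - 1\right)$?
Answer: $\frac{4871}{42} \approx 115.98$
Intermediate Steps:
$R{\left(C \right)} = - \frac{1}{3} + \frac{C}{3}$ ($R{\left(C \right)} = - \frac{\left(-1 + C\right) \left(0 - 1\right)}{3} = - \frac{\left(-1 + C\right) \left(-1\right)}{3} = - \frac{1 - C}{3} = - \frac{1}{3} + \frac{C}{3}$)
$w{\left(U \right)} = \frac{125}{42}$ ($w{\left(U \right)} = 3 - \frac{1}{2 \left(6 + \left(- \frac{1}{3} + \frac{1}{3} \cdot 4\right)\right) 3} = 3 - \frac{1}{2 \left(6 + \left(- \frac{1}{3} + \frac{4}{3}\right)\right) 3} = 3 - \frac{1}{2 \left(6 + 1\right) 3} = 3 - \frac{1}{2 \cdot 7 \cdot 3} = 3 - \frac{1}{2 \cdot 21} = 3 - \frac{1}{42} = \frac{125}{42}$)
$110 + \left(f + w{\left(-13 \right)}\right) = 110 + \left(3 + \frac{125}{42}\right) = 110 + \frac{251}{42} = \frac{4871}{42}$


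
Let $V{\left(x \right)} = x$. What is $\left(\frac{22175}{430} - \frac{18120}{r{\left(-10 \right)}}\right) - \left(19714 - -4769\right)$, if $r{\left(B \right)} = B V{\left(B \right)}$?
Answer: $- \frac{10583431}{430} \approx -24613.0$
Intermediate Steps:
$r{\left(B \right)} = B^{2}$ ($r{\left(B \right)} = B B = B^{2}$)
$\left(\frac{22175}{430} - \frac{18120}{r{\left(-10 \right)}}\right) - \left(19714 - -4769\right) = \left(\frac{22175}{430} - \frac{18120}{\left(-10\right)^{2}}\right) - \left(19714 - -4769\right) = \left(22175 \cdot \frac{1}{430} - \frac{18120}{100}\right) - \left(19714 + 4769\right) = \left(\frac{4435}{86} - \frac{906}{5}\right) - 24483 = - \frac{55741}{430} - 24483 = - \frac{10583431}{430}$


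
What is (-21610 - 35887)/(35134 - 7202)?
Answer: -57497/27932 ≈ -2.0585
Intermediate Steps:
(-21610 - 35887)/(35134 - 7202) = -57497/27932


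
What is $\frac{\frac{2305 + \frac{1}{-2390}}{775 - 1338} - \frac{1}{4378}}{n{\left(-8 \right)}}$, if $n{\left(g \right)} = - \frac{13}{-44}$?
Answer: $- \frac{24119524292}{1740494795} \approx -13.858$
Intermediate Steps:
$n{\left(g \right)} = \frac{13}{44}$ ($n{\left(g \right)} = \left(-13\right) \left(- \frac{1}{44}\right) = \frac{13}{44}$)
$\frac{\frac{2305 + \frac{1}{-2390}}{775 - 1338} - \frac{1}{4378}}{n{\left(-8 \right)}} = \frac{\frac{2305 + \frac{1}{-2390}}{775 - 1338} - \frac{1}{4378}}{\frac{13}{44}} = \left(\frac{2305 - \frac{1}{2390}}{-563} - \frac{1}{4378}\right) \frac{44}{13} = \left(\frac{5508949}{2390} \left(- \frac{1}{563}\right) - \frac{1}{4378}\right) \frac{44}{13} = \left(- \frac{5508949}{1345570} - \frac{1}{4378}\right) \frac{44}{13} = \left(- \frac{6029881073}{1472726365}\right) \frac{44}{13} = - \frac{24119524292}{1740494795}$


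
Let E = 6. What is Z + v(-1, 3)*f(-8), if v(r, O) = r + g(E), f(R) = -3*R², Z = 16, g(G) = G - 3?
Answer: -368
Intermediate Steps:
g(G) = -3 + G
v(r, O) = 3 + r (v(r, O) = r + (-3 + 6) = r + 3 = 3 + r)
Z + v(-1, 3)*f(-8) = 16 + (3 - 1)*(-3*(-8)²) = 16 + 2*(-3*64) = 16 + 2*(-192) = 16 - 384 = -368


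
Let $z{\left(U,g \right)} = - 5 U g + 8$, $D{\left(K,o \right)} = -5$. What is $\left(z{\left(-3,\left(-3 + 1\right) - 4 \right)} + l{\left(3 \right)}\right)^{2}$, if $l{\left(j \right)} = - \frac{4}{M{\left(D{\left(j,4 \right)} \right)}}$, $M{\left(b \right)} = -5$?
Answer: $\frac{164836}{25} \approx 6593.4$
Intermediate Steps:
$l{\left(j \right)} = \frac{4}{5}$ ($l{\left(j \right)} = - \frac{4}{-5} = \left(-4\right) \left(- \frac{1}{5}\right) = \frac{4}{5}$)
$z{\left(U,g \right)} = 8 - 5 U g$ ($z{\left(U,g \right)} = - 5 U g + 8 = 8 - 5 U g$)
$\left(z{\left(-3,\left(-3 + 1\right) - 4 \right)} + l{\left(3 \right)}\right)^{2} = \left(\left(8 - - 15 \left(\left(-3 + 1\right) - 4\right)\right) + \frac{4}{5}\right)^{2} = \left(\left(8 - - 15 \left(-2 - 4\right)\right) + \frac{4}{5}\right)^{2} = \left(\left(8 - \left(-15\right) \left(-6\right)\right) + \frac{4}{5}\right)^{2} = \left(\left(8 - 90\right) + \frac{4}{5}\right)^{2} = \left(-82 + \frac{4}{5}\right)^{2} = \left(- \frac{406}{5}\right)^{2} = \frac{164836}{25}$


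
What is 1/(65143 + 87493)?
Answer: 1/152636 ≈ 6.5515e-6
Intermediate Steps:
1/(65143 + 87493) = 1/152636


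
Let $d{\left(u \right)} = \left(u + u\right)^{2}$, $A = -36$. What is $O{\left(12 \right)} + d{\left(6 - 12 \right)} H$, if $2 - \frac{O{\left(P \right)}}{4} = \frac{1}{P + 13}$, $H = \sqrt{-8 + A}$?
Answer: $\frac{196}{25} + 288 i \sqrt{11} \approx 7.84 + 955.19 i$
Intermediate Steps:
$d{\left(u \right)} = 4 u^{2}$ ($d{\left(u \right)} = \left(2 u\right)^{2} = 4 u^{2}$)
$H = 2 i \sqrt{11}$ ($H = \sqrt{-8 - 36} = \sqrt{-44} = 2 i \sqrt{11} \approx 6.6332 i$)
$O{\left(P \right)} = 8 - \frac{4}{13 + P}$ ($O{\left(P \right)} = 8 - \frac{4}{P + 13} = 8 - \frac{4}{13 + P}$)
$O{\left(12 \right)} + d{\left(6 - 12 \right)} H = \frac{4 \left(25 + 2 \cdot 12\right)}{13 + 12} + 4 \left(6 - 12\right)^{2} \cdot 2 i \sqrt{11} = \frac{4 \left(25 + 24\right)}{25} + 4 \left(6 - 12\right)^{2} \cdot 2 i \sqrt{11} = 4 \cdot \frac{1}{25} \cdot 49 + 4 \left(-6\right)^{2} \cdot 2 i \sqrt{11} = \frac{196}{25} + 4 \cdot 36 \cdot 2 i \sqrt{11} = \frac{196}{25} + 144 \cdot 2 i \sqrt{11} = \frac{196}{25} + 288 i \sqrt{11}$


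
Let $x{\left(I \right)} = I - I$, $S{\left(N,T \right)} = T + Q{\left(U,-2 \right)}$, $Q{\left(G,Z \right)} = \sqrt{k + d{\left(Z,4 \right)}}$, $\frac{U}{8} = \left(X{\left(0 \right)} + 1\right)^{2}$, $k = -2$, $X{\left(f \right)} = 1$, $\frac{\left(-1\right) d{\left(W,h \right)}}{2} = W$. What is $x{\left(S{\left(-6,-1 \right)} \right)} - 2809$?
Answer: $-2809$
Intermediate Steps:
$d{\left(W,h \right)} = - 2 W$
$U = 32$ ($U = 8 \left(1 + 1\right)^{2} = 8 \cdot 2^{2} = 8 \cdot 4 = 32$)
$Q{\left(G,Z \right)} = \sqrt{-2 - 2 Z}$
$S{\left(N,T \right)} = T + \sqrt{2}$ ($S{\left(N,T \right)} = T + \sqrt{-2 - -4} = T + \sqrt{-2 + 4} = T + \sqrt{2}$)
$x{\left(I \right)} = 0$
$x{\left(S{\left(-6,-1 \right)} \right)} - 2809 = 0 - 2809 = -2809$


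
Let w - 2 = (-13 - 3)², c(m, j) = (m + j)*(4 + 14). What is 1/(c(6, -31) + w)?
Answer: -1/192 ≈ -0.0052083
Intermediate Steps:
c(m, j) = 18*j + 18*m (c(m, j) = (j + m)*18 = 18*j + 18*m)
w = 258 (w = 2 + (-13 - 3)² = 2 + (-16)² = 2 + 256 = 258)
1/(c(6, -31) + w) = 1/((18*(-31) + 18*6) + 258) = 1/((-558 + 108) + 258) = 1/(-450 + 258) = 1/(-192) = -1/192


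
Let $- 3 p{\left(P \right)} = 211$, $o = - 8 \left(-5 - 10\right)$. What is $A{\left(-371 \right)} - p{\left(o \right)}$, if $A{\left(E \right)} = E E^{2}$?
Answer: $- \frac{153194222}{3} \approx -5.1065 \cdot 10^{7}$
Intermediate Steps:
$A{\left(E \right)} = E^{3}$
$o = 120$ ($o = \left(-8\right) \left(-15\right) = 120$)
$p{\left(P \right)} = - \frac{211}{3}$ ($p{\left(P \right)} = \left(- \frac{1}{3}\right) 211 = - \frac{211}{3}$)
$A{\left(-371 \right)} - p{\left(o \right)} = \left(-371\right)^{3} - - \frac{211}{3} = -51064811 + \frac{211}{3} = - \frac{153194222}{3}$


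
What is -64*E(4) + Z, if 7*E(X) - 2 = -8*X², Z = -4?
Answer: 1148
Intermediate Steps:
E(X) = 2/7 - 8*X²/7 (E(X) = 2/7 + (-8*X²)/7 = 2/7 - 8*X²/7)
-64*E(4) + Z = -64*(2/7 - 8/7*4²) - 4 = -64*(2/7 - 8/7*16) - 4 = -64*(2/7 - 128/7) - 4 = -64*(-18) - 4 = 1152 - 4 = 1148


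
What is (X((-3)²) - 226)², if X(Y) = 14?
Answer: 44944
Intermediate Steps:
(X((-3)²) - 226)² = (14 - 226)² = (-212)² = 44944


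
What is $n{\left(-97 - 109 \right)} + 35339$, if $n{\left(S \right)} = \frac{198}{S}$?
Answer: $\frac{3639818}{103} \approx 35338.0$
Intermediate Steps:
$n{\left(-97 - 109 \right)} + 35339 = \frac{198}{-97 - 109} + 35339 = \frac{198}{-206} + 35339 = 198 \left(- \frac{1}{206}\right) + 35339 = - \frac{99}{103} + 35339 = \frac{3639818}{103}$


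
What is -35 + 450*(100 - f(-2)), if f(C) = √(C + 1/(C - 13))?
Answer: 44965 - 30*I*√465 ≈ 44965.0 - 646.92*I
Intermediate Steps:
f(C) = √(C + 1/(-13 + C))
-35 + 450*(100 - f(-2)) = -35 + 450*(100 - √((1 - 2*(-13 - 2))/(-13 - 2))) = -35 + 450*(100 - √((1 - 2*(-15))/(-15))) = -35 + 450*(100 - √(-(1 + 30)/15)) = -35 + 450*(100 - √(-1/15*31)) = -35 + 450*(100 - √(-31/15)) = -35 + 450*(100 - I*√465/15) = -35 + (45000 - 30*I*√465) = 44965 - 30*I*√465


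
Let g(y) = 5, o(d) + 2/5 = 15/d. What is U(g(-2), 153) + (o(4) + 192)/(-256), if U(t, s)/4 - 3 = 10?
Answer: 262333/5120 ≈ 51.237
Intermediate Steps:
o(d) = -⅖ + 15/d
U(t, s) = 52 (U(t, s) = 12 + 4*10 = 12 + 40 = 52)
U(g(-2), 153) + (o(4) + 192)/(-256) = 52 + ((-⅖ + 15/4) + 192)/(-256) = 52 - ((-⅖ + 15*(¼)) + 192)/256 = 52 - ((-⅖ + 15/4) + 192)/256 = 52 - (67/20 + 192)/256 = 52 - 1/256*3907/20 = 52 - 3907/5120 = 262333/5120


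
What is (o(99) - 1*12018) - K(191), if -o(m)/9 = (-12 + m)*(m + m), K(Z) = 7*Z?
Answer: -168389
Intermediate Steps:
o(m) = -18*m*(-12 + m) (o(m) = -9*(-12 + m)*(m + m) = -9*(-12 + m)*2*m = -18*m*(-12 + m))
(o(99) - 1*12018) - K(191) = (18*99*(12 - 1*99) - 1*12018) - 7*191 = (18*99*(12 - 99) - 12018) - 1*1337 = (18*99*(-87) - 12018) - 1337 = (-155034 - 12018) - 1337 = -167052 - 1337 = -168389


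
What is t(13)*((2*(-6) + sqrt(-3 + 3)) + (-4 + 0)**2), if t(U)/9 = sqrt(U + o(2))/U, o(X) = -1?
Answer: 72*sqrt(3)/13 ≈ 9.5929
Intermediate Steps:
t(U) = 9*sqrt(-1 + U)/U (t(U) = 9*(sqrt(U - 1)/U) = 9*(sqrt(-1 + U)/U) = 9*sqrt(-1 + U)/U)
t(13)*((2*(-6) + sqrt(-3 + 3)) + (-4 + 0)**2) = (9*sqrt(-1 + 13)/13)*((2*(-6) + sqrt(-3 + 3)) + (-4 + 0)**2) = (9*(1/13)*sqrt(12))*((-12 + sqrt(0)) + (-4)**2) = (9*(1/13)*(2*sqrt(3)))*((-12 + 0) + 16) = (18*sqrt(3)/13)*(-12 + 16) = (18*sqrt(3)/13)*4 = 72*sqrt(3)/13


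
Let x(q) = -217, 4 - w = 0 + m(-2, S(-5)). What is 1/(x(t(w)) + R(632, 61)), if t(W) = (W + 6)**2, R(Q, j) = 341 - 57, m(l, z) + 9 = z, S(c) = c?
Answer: 1/67 ≈ 0.014925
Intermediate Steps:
m(l, z) = -9 + z
R(Q, j) = 284
w = 18 (w = 4 - (0 + (-9 - 5)) = 4 - (0 - 14) = 4 - 1*(-14) = 4 + 14 = 18)
t(W) = (6 + W)**2
1/(x(t(w)) + R(632, 61)) = 1/(-217 + 284) = 1/67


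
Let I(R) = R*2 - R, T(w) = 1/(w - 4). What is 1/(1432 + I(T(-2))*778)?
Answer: 3/3907 ≈ 0.00076785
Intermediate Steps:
T(w) = 1/(-4 + w)
I(R) = R (I(R) = 2*R - R = R)
1/(1432 + I(T(-2))*778) = 1/(1432 + 778/(-4 - 2)) = 1/(1432 + 778/(-6)) = 1/(1432 - ⅙*778) = 1/(1432 - 389/3) = 1/(3907/3) = 3/3907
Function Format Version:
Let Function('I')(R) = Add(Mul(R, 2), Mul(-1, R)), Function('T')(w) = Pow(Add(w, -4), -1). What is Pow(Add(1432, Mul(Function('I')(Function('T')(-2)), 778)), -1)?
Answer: Rational(3, 3907) ≈ 0.00076785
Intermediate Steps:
Function('T')(w) = Pow(Add(-4, w), -1)
Function('I')(R) = R (Function('I')(R) = Add(Mul(2, R), Mul(-1, R)) = R)
Pow(Add(1432, Mul(Function('I')(Function('T')(-2)), 778)), -1) = Pow(Add(1432, Mul(Pow(Add(-4, -2), -1), 778)), -1) = Pow(Add(1432, Mul(Pow(-6, -1), 778)), -1) = Pow(Add(1432, Mul(Rational(-1, 6), 778)), -1) = Pow(Add(1432, Rational(-389, 3)), -1) = Pow(Rational(3907, 3), -1) = Rational(3, 3907)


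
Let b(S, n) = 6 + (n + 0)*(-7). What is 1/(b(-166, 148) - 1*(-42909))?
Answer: 1/41879 ≈ 2.3878e-5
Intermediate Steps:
b(S, n) = 6 - 7*n (b(S, n) = 6 + n*(-7) = 6 - 7*n)
1/(b(-166, 148) - 1*(-42909)) = 1/((6 - 7*148) - 1*(-42909)) = 1/((6 - 1036) + 42909) = 1/(-1030 + 42909) = 1/41879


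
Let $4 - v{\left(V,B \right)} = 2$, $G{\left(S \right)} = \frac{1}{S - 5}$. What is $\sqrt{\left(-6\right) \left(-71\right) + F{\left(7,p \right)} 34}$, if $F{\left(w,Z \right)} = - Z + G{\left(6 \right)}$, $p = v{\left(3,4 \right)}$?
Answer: $14 \sqrt{2} \approx 19.799$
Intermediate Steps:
$G{\left(S \right)} = \frac{1}{-5 + S}$
$v{\left(V,B \right)} = 2$ ($v{\left(V,B \right)} = 4 - 2 = 2$)
$p = 2$
$F{\left(w,Z \right)} = 1 - Z$ ($F{\left(w,Z \right)} = - Z + \frac{1}{-5 + 6} = - Z + 1^{-1} = - Z + 1 = 1 - Z$)
$\sqrt{\left(-6\right) \left(-71\right) + F{\left(7,p \right)} 34} = \sqrt{\left(-6\right) \left(-71\right) + \left(1 - 2\right) 34} = \sqrt{426 + \left(1 - 2\right) 34} = \sqrt{426 - 34} = \sqrt{392} = 14 \sqrt{2}$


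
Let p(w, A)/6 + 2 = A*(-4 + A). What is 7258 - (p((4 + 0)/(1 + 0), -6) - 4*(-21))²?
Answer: -179366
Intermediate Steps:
p(w, A) = -12 + 6*A*(-4 + A) (p(w, A) = -12 + 6*(A*(-4 + A)) = -12 + 6*A*(-4 + A))
7258 - (p((4 + 0)/(1 + 0), -6) - 4*(-21))² = 7258 - ((-12 - 24*(-6) + 6*(-6)²) - 4*(-21))² = 7258 - ((-12 + 144 + 6*36) + 84)² = 7258 - ((-12 + 144 + 216) + 84)² = 7258 - (348 + 84)² = 7258 - 1*432² = 7258 - 1*186624 = 7258 - 186624 = -179366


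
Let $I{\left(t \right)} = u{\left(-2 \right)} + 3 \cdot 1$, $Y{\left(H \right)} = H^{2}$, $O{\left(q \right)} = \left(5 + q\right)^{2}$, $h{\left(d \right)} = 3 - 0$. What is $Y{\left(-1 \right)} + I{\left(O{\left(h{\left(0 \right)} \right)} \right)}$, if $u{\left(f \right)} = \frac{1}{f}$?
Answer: $\frac{7}{2} \approx 3.5$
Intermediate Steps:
$h{\left(d \right)} = 3$ ($h{\left(d \right)} = 3 + 0 = 3$)
$I{\left(t \right)} = \frac{5}{2}$ ($I{\left(t \right)} = \frac{1}{-2} + 3 \cdot 1 = - \frac{1}{2} + 3 = \frac{5}{2}$)
$Y{\left(-1 \right)} + I{\left(O{\left(h{\left(0 \right)} \right)} \right)} = \left(-1\right)^{2} + \frac{5}{2} = 1 + \frac{5}{2} = \frac{7}{2}$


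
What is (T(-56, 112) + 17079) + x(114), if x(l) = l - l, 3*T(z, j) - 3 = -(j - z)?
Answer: 17024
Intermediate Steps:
T(z, j) = 1 - j/3 + z/3 (T(z, j) = 1 + (-(j - z))/3 = 1 + (z - j)/3 = 1 + (-j/3 + z/3) = 1 - j/3 + z/3)
x(l) = 0
(T(-56, 112) + 17079) + x(114) = ((1 - ⅓*112 + (⅓)*(-56)) + 17079) + 0 = ((1 - 112/3 - 56/3) + 17079) + 0 = (-55 + 17079) + 0 = 17024 + 0 = 17024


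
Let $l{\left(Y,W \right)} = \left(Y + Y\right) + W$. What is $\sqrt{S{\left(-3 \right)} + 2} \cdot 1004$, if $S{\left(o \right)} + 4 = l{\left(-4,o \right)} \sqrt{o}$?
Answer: $1004 \sqrt{-2 - 11 i \sqrt{3}} \approx 2940.6 - 3265.5 i$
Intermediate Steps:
$l{\left(Y,W \right)} = W + 2 Y$ ($l{\left(Y,W \right)} = 2 Y + W = W + 2 Y$)
$S{\left(o \right)} = -4 + \sqrt{o} \left(-8 + o\right)$ ($S{\left(o \right)} = -4 + \left(o + 2 \left(-4\right)\right) \sqrt{o} = -4 + \left(o - 8\right) \sqrt{o} = -4 + \left(-8 + o\right) \sqrt{o} = -4 + \sqrt{o} \left(-8 + o\right)$)
$\sqrt{S{\left(-3 \right)} + 2} \cdot 1004 = \sqrt{\left(-4 + \sqrt{-3} \left(-8 - 3\right)\right) + 2} \cdot 1004 = \sqrt{\left(-4 + i \sqrt{3} \left(-11\right)\right) + 2} \cdot 1004 = \sqrt{\left(-4 - 11 i \sqrt{3}\right) + 2} \cdot 1004 = \sqrt{-2 - 11 i \sqrt{3}} \cdot 1004 = 1004 \sqrt{-2 - 11 i \sqrt{3}}$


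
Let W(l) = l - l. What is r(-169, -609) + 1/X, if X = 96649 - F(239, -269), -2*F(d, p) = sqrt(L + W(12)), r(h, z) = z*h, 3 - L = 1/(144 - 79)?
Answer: 124980448634076763/1214333796033 - sqrt(12610)/1214333796033 ≈ 1.0292e+5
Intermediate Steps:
W(l) = 0
L = 194/65 (L = 3 - 1/(144 - 79) = 3 - 1/65 = 194/65 ≈ 2.9846)
r(h, z) = h*z
F(d, p) = -sqrt(12610)/130 (F(d, p) = -sqrt(194/65 + 0)/2 = -sqrt(12610)/130)
X = 96649 + sqrt(12610)/130 (X = 96649 - (-1)*sqrt(12610)/130 = 96649 + sqrt(12610)/130 ≈ 96650.)
r(-169, -609) + 1/X = -169*(-609) + 1/(96649 + sqrt(12610)/130) = 102921 + 1/(96649 + sqrt(12610)/130)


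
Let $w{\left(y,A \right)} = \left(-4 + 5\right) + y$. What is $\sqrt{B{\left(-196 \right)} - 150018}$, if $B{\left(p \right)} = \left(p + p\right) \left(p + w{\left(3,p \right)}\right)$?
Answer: $3 i \sqrt{8306} \approx 273.41 i$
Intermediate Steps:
$w{\left(y,A \right)} = 1 + y$
$B{\left(p \right)} = 2 p \left(4 + p\right)$ ($B{\left(p \right)} = \left(p + p\right) \left(p + \left(1 + 3\right)\right) = 2 p \left(p + 4\right) = 2 p \left(4 + p\right)$)
$\sqrt{B{\left(-196 \right)} - 150018} = \sqrt{2 \left(-196\right) \left(4 - 196\right) - 150018} = \sqrt{2 \left(-196\right) \left(-192\right) - 150018} = \sqrt{75264 - 150018} = \sqrt{-74754} = 3 i \sqrt{8306}$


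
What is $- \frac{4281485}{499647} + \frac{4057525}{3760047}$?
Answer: $- \frac{4690418212040}{626232067803} \approx -7.4899$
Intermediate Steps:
$- \frac{4281485}{499647} + \frac{4057525}{3760047} = - \frac{4690418212040}{626232067803}$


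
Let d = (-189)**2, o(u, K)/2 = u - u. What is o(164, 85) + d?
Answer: 35721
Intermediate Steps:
o(u, K) = 0 (o(u, K) = 2*(u - u) = 2*0 = 0)
d = 35721
o(164, 85) + d = 0 + 35721 = 35721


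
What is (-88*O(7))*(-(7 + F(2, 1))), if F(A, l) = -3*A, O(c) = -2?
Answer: -176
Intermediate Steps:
(-88*O(7))*(-(7 + F(2, 1))) = (-88*(-2))*(-(7 - 3*2)) = 176*(-(7 - 6)) = 176*(-1*1) = 176*(-1) = -176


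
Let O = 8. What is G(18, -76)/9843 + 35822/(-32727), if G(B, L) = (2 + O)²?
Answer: -38813694/35792429 ≈ -1.0844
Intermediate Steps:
G(B, L) = 100 (G(B, L) = (2 + 8)² = 10² = 100)
G(18, -76)/9843 + 35822/(-32727) = 100/9843 + 35822/(-32727) = 100*(1/9843) + 35822*(-1/32727) = 100/9843 - 35822/32727 = -38813694/35792429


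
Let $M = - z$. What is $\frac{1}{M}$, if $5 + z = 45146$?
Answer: $- \frac{1}{45141} \approx -2.2153 \cdot 10^{-5}$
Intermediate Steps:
$z = 45141$ ($z = -5 + 45146 = 45141$)
$M = -45141$ ($M = \left(-1\right) 45141 = -45141$)
$\frac{1}{M} = \frac{1}{-45141} = - \frac{1}{45141}$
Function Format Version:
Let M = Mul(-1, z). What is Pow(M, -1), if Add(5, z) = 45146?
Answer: Rational(-1, 45141) ≈ -2.2153e-5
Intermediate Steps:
z = 45141 (z = Add(-5, 45146) = 45141)
M = -45141 (M = Mul(-1, 45141) = -45141)
Pow(M, -1) = Pow(-45141, -1) = Rational(-1, 45141)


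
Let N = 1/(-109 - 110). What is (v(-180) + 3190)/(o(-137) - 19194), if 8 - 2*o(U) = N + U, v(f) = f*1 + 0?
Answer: -329595/2093804 ≈ -0.15741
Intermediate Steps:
N = -1/219 (N = 1/(-219) = -1/219 ≈ -0.0045662)
v(f) = f (v(f) = f + 0 = f)
o(U) = 1753/438 - U/2 (o(U) = 4 - (-1/219 + U)/2 = 4 + (1/438 - U/2) = 1753/438 - U/2)
(v(-180) + 3190)/(o(-137) - 19194) = (-180 + 3190)/((1753/438 - 1/2*(-137)) - 19194) = 3010/((1753/438 + 137/2) - 19194) = 3010/(15878/219 - 19194) = 3010/(-4187608/219) = 3010*(-219/4187608) = -329595/2093804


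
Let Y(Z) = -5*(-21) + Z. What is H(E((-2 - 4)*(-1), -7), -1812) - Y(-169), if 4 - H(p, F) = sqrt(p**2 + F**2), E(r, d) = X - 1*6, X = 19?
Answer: 68 - sqrt(3283513) ≈ -1744.0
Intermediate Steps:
E(r, d) = 13 (E(r, d) = 19 - 1*6 = 19 - 6 = 13)
Y(Z) = 105 + Z
H(p, F) = 4 - sqrt(F**2 + p**2) (H(p, F) = 4 - sqrt(p**2 + F**2) = 4 - sqrt(F**2 + p**2))
H(E((-2 - 4)*(-1), -7), -1812) - Y(-169) = (4 - sqrt((-1812)**2 + 13**2)) - (105 - 169) = (4 - sqrt(3283344 + 169)) - 1*(-64) = (4 - sqrt(3283513)) + 64 = 68 - sqrt(3283513)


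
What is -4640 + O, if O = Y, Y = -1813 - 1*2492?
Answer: -8945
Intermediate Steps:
Y = -4305 (Y = -1813 - 2492 = -4305)
O = -4305
-4640 + O = -4640 - 4305 = -8945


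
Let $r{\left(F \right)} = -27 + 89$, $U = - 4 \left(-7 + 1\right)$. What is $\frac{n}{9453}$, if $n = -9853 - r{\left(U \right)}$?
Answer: $- \frac{3305}{3151} \approx -1.0489$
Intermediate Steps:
$U = 24$ ($U = \left(-4\right) \left(-6\right) = 24$)
$r{\left(F \right)} = 62$
$n = -9915$ ($n = -9853 - 62 = -9915$)
$\frac{n}{9453} = - \frac{9915}{9453} = \left(-9915\right) \frac{1}{9453} = - \frac{3305}{3151}$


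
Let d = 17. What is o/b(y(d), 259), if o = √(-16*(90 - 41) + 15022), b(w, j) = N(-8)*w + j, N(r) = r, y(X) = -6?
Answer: 3*√1582/307 ≈ 0.38867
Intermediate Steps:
b(w, j) = j - 8*w (b(w, j) = -8*w + j = j - 8*w)
o = 3*√1582 (o = √(-16*49 + 15022) = √(-784 + 15022) = √14238 = 3*√1582 ≈ 119.32)
o/b(y(d), 259) = (3*√1582)/(259 - 8*(-6)) = (3*√1582)/(259 + 48) = (3*√1582)/307 = (3*√1582)*(1/307) = 3*√1582/307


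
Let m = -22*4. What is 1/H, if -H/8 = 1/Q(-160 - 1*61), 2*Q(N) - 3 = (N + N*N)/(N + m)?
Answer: 47693/4944 ≈ 9.6466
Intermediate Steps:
m = -88
Q(N) = 3/2 + (N + N²)/(2*(-88 + N)) (Q(N) = 3/2 + ((N + N*N)/(N - 88))/2 = 3/2 + ((N + N²)/(-88 + N))/2 = 3/2 + (N + N²)/(2*(-88 + N)))
H = 4944/47693 (H = -8*2*(-88 + (-160 - 1*61))/(-264 + (-160 - 1*61)² + 4*(-160 - 1*61)) = -8*2*(-88 + (-160 - 61))/(-264 + (-160 - 61)² + 4*(-160 - 61)) = -8*2*(-88 - 221)/(-264 + (-221)² + 4*(-221)) = -8*(-618/(-264 + 48841 - 884)) = -8/((½)*(-1/309)*47693) = -8/(-47693/618) = -8*(-618/47693) = 4944/47693 ≈ 0.10366)
1/H = 1/(4944/47693) = 47693/4944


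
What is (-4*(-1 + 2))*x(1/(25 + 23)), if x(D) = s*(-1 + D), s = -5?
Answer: -235/12 ≈ -19.583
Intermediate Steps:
x(D) = 5 - 5*D (x(D) = -5*(-1 + D) = 5 - 5*D)
(-4*(-1 + 2))*x(1/(25 + 23)) = (-4*(-1 + 2))*(5 - 5/(25 + 23)) = (-4*1)*(5 - 5/48) = -4*(5 - 5*1/48) = -4*(5 - 5/48) = -4*235/48 = -235/12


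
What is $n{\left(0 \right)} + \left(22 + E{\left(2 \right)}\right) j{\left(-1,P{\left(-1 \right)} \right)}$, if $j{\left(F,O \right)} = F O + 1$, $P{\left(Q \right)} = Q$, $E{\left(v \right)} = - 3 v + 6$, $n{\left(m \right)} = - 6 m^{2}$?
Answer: $44$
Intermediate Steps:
$E{\left(v \right)} = 6 - 3 v$
$j{\left(F,O \right)} = 1 + F O$
$n{\left(0 \right)} + \left(22 + E{\left(2 \right)}\right) j{\left(-1,P{\left(-1 \right)} \right)} = - 6 \cdot 0^{2} + \left(22 + \left(6 - 6\right)\right) \left(1 - -1\right) = \left(-6\right) 0 + \left(22 + \left(6 - 6\right)\right) \left(1 + 1\right) = 0 + \left(22 + 0\right) 2 = 0 + 22 \cdot 2 = 0 + 44 = 44$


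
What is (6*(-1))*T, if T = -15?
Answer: 90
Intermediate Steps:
(6*(-1))*T = (6*(-1))*(-15) = -6*(-15) = 90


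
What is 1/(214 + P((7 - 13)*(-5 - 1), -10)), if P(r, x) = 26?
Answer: 1/240 ≈ 0.0041667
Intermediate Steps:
1/(214 + P((7 - 13)*(-5 - 1), -10)) = 1/(214 + 26) = 1/240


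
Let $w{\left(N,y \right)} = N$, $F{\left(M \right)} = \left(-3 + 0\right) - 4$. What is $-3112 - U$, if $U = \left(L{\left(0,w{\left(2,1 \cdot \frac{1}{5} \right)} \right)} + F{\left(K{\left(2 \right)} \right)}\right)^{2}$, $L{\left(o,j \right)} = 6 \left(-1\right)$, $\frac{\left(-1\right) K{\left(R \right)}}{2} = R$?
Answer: $-3281$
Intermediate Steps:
$K{\left(R \right)} = - 2 R$
$F{\left(M \right)} = -7$ ($F{\left(M \right)} = -3 - 4 = -7$)
$L{\left(o,j \right)} = -6$
$U = 169$ ($U = \left(-6 - 7\right)^{2} = \left(-13\right)^{2} = 169$)
$-3112 - U = -3112 - 169 = -3281$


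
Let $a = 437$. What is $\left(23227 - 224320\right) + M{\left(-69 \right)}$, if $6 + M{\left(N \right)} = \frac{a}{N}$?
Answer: $- \frac{603316}{3} \approx -2.0111 \cdot 10^{5}$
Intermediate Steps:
$M{\left(N \right)} = -6 + \frac{437}{N}$
$\left(23227 - 224320\right) + M{\left(-69 \right)} = \left(23227 - 224320\right) + \left(-6 + \frac{437}{-69}\right) = -201093 + \left(-6 + 437 \left(- \frac{1}{69}\right)\right) = -201093 - \frac{37}{3} = - \frac{603316}{3}$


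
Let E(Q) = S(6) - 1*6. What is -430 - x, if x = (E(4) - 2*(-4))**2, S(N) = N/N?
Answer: -439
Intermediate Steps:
S(N) = 1
E(Q) = -5 (E(Q) = 1 - 1*6 = 1 - 6 = -5)
x = 9 (x = (-5 - 2*(-4))**2 = (-5 + 8)**2 = 3**2 = 9)
-430 - x = -430 - 1*9 = -430 - 9 = -439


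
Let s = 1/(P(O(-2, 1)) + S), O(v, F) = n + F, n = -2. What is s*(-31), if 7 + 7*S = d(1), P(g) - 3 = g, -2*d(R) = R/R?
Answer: -434/13 ≈ -33.385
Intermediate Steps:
d(R) = -½ (d(R) = -R/(2*R) = -½*1 = -½)
O(v, F) = -2 + F
P(g) = 3 + g
S = -15/14 (S = -1 + (⅐)*(-½) = -1 - 1/14 = -15/14 ≈ -1.0714)
s = 14/13 (s = 1/((3 + (-2 + 1)) - 15/14) = 1/((3 - 1) - 15/14) = 1/(2 - 15/14) = 1/(13/14) = 14/13 ≈ 1.0769)
s*(-31) = (14/13)*(-31) = -434/13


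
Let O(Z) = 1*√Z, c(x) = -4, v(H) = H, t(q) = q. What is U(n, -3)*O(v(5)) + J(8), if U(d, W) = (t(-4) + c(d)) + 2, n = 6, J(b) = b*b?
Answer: 64 - 6*√5 ≈ 50.584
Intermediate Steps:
J(b) = b²
U(d, W) = -6 (U(d, W) = (-4 - 4) + 2 = -8 + 2 = -6)
O(Z) = √Z
U(n, -3)*O(v(5)) + J(8) = -6*√5 + 8² = -6*√5 + 64 = 64 - 6*√5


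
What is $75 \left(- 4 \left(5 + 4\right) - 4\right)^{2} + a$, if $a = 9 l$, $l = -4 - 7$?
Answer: $119901$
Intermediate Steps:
$l = -11$ ($l = -4 - 7 = -11$)
$a = -99$ ($a = 9 \left(-11\right) = -99$)
$75 \left(- 4 \left(5 + 4\right) - 4\right)^{2} + a = 75 \left(- 4 \left(5 + 4\right) - 4\right)^{2} - 99 = 75 \left(\left(-4\right) 9 - 4\right)^{2} - 99 = 75 \left(-36 - 4\right)^{2} - 99 = 75 \left(-40\right)^{2} - 99 = 75 \cdot 1600 - 99 = 120000 - 99 = 119901$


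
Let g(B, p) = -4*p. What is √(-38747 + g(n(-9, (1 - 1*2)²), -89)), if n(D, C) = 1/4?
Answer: I*√38391 ≈ 195.94*I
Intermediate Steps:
n(D, C) = ¼
√(-38747 + g(n(-9, (1 - 1*2)²), -89)) = √(-38747 - 4*(-89)) = √(-38747 + 356) = √(-38391) = I*√38391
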